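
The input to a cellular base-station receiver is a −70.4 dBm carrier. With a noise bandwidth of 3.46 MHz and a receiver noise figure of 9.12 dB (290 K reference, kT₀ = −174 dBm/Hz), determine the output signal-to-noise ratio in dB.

Noise floor: N = −174 + 10 log₁₀(B) + NF
10 log₁₀(3.46×10⁶) = 65.39 dB
N = −174 + 65.39 + 9.12 = −99.49 dBm
SNR = P_sig − N = −70.4 − (−99.49) = 29.09 dB → 29.1 dB

29.1 dB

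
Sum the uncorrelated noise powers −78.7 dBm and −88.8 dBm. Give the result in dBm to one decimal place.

Convert to linear, add, convert back:
P₁ = 1.35×10⁻¹¹ W, P₂ = 1.32×10⁻¹² W
P_tot = 1.48×10⁻¹¹ W → 10 log₁₀(P_tot / 10⁻³) = −78.3 dBm

−78.3 dBm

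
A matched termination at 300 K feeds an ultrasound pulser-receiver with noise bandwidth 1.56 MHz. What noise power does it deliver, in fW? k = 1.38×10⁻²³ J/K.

P_n = kTB = 1.38×10⁻²³ × 300 × 1.56×10⁶ = 6.46×10⁻¹⁵ W = 6.46 fW

6.46 fW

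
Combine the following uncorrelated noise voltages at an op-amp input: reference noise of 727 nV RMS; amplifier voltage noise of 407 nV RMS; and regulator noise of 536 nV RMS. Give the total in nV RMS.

Uncorrelated sources add in power (mean-square): V_tot = √(ΣV_i²)
V_tot = √[(7.27×10⁻⁷)² + (4.07×10⁻⁷)² + (5.36×10⁻⁷)²] = 9.91×10⁻⁷ V = 991 nV

991 nV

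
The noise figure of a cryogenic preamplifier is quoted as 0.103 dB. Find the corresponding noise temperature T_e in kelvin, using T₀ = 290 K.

F = 10^(0.103/10) = 1.024
T_e = (F − 1)·T₀ = (1.024 − 1) × 290 = 6.96 K

6.96 K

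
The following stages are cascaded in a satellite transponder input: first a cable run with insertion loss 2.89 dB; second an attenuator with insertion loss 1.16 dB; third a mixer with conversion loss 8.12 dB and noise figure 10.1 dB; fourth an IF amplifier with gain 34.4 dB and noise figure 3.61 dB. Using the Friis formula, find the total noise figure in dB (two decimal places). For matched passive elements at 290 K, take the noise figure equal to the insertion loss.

16.75 dB

Convert to linear (a loss of L dB is a gain of −L dB): F_i = 10^(NF_i/10), G_i = 10^(G_i,dB/10)
  Stage 1: F_1 = 10^(2.89/10) = 1.945, G_1 = 10^(−2.89/10) = 0.5140
  Stage 2: F_2 = 10^(1.16/10) = 1.306, G_2 = 10^(−1.16/10) = 0.7656
  Stage 3: F_3 = 10^(10.1/10) = 10.23, G_3 = 10^(−8.12/10) = 0.1542
  Stage 4: F_4 = 10^(3.61/10) = 2.296, G_4 = 10^(34.4/10) = 2754
Friis cascade:
  F = 1.945 + (1.306 − 1)/0.5140 + (10.23 − 1)/0.3936 + (2.296 − 1)/0.06067 = 47.36
NF = 10 log₁₀(47.36) = 16.75 dB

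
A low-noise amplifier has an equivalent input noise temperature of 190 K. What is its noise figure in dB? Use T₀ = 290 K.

2.19 dB

F = 1 + T_e/T₀ = 1 + 190/290 = 1.65517
NF = 10 log₁₀(1.65517) = 2.19 dB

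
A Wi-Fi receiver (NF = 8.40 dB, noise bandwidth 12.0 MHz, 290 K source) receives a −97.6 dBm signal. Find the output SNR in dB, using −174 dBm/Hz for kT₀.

Noise floor: N = −174 + 10 log₁₀(B) + NF
10 log₁₀(1.20×10⁷) = 70.79 dB
N = −174 + 70.79 + 8.40 = −94.81 dBm
SNR = P_sig − N = −97.6 − (−94.81) = −2.79 dB → −2.8 dB

−2.8 dB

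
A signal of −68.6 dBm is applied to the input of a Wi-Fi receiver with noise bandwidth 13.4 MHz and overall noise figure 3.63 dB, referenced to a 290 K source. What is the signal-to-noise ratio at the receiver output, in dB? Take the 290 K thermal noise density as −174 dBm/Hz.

Noise floor: N = −174 + 10 log₁₀(B) + NF
10 log₁₀(1.34×10⁷) = 71.27 dB
N = −174 + 71.27 + 3.63 = −99.10 dBm
SNR = P_sig − N = −68.6 − (−99.10) = 30.50 dB → 30.5 dB

30.5 dB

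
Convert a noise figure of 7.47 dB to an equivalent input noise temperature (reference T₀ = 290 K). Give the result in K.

1330 K

F = 10^(7.47/10) = 5.5847
T_e = (F − 1)·T₀ = (5.5847 − 1) × 290 = 1330 K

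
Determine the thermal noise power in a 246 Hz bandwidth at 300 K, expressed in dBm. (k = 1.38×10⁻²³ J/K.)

P_n = kTB = 1.38×10⁻²³ × 300 × 2.46×10² = 1.02×10⁻¹⁸ W
In dBm: 10 log₁₀(1.02×10⁻¹⁸ / 10⁻³) = −149.9 dBm

−149.9 dBm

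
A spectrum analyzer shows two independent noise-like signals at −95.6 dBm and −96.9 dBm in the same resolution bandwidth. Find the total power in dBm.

Convert to linear, add, convert back:
P₁ = 2.75×10⁻¹³ W, P₂ = 2.04×10⁻¹³ W
P_tot = 4.80×10⁻¹³ W → 10 log₁₀(P_tot / 10⁻³) = −93.2 dBm

−93.2 dBm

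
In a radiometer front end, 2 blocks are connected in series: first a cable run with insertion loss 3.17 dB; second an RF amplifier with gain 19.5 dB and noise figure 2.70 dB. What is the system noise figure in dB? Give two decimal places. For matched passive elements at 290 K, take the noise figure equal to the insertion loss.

5.87 dB

Convert to linear (a loss of L dB is a gain of −L dB): F_i = 10^(NF_i/10), G_i = 10^(G_i,dB/10)
  Stage 1: F_1 = 10^(3.17/10) = 2.075, G_1 = 10^(−3.17/10) = 0.4819
  Stage 2: F_2 = 10^(2.70/10) = 1.862, G_2 = 10^(19.5/10) = 89.13
Friis cascade:
  F = 2.075 + (1.862 − 1)/0.4819 = 3.864
NF = 10 log₁₀(3.864) = 5.87 dB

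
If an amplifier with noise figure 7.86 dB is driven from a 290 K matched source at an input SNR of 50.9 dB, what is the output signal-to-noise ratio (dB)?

By definition F = SNR_in/SNR_out, so in dB: SNR_out = SNR_in − NF
SNR_out = 50.9 − 7.86 = 43.04 dB

43.04 dB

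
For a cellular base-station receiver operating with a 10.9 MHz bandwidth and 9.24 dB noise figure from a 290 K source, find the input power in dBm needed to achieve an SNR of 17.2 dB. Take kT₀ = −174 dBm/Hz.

−77.2 dBm

Sensitivity = −174 + 10 log₁₀(B) + NF + SNR_min
= −174 + 70.37 + 9.24 + 17.2
= −77.19 dBm → −77.2 dBm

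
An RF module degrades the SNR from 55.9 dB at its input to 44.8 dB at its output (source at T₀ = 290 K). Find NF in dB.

NF (dB) = SNR_in(dB) − SNR_out(dB) when the source is at T₀
NF = 55.9 − 44.8 = 11.1 dB

11.1 dB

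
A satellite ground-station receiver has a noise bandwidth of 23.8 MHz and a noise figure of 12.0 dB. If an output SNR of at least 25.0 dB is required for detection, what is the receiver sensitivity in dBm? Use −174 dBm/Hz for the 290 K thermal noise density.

Sensitivity = −174 + 10 log₁₀(B) + NF + SNR_min
= −174 + 73.77 + 12.0 + 25.0
= −63.23 dBm → −63.2 dBm

−63.2 dBm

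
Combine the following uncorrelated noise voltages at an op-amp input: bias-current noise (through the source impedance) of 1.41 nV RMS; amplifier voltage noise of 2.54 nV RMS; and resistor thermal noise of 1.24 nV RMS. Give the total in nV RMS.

3.16 nV

Uncorrelated sources add in power (mean-square): V_tot = √(ΣV_i²)
V_tot = √[(1.41×10⁻⁹)² + (2.54×10⁻⁹)² + (1.24×10⁻⁹)²] = 3.16×10⁻⁹ V = 3.16 nV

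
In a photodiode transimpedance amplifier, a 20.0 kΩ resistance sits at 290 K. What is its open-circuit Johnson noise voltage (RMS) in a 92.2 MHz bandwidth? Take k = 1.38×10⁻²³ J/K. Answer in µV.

V_n = √(4kTRB)
4kTRB = 4 × 1.38×10⁻²³ × 290 × 2.00×10⁴ × 9.22×10⁷ = 2.95×10⁻⁸ V²
V_n = √(2.95×10⁻⁸) = 1.72×10⁻⁴ V = 172 µV

172 µV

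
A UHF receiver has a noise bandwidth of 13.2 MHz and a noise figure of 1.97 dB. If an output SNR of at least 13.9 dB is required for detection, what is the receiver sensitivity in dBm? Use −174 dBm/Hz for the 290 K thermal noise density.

Sensitivity = −174 + 10 log₁₀(B) + NF + SNR_min
= −174 + 71.21 + 1.97 + 13.9
= −86.92 dBm → −86.9 dBm

−86.9 dBm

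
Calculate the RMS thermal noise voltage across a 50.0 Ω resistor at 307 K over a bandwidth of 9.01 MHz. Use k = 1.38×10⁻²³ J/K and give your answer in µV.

V_n = √(4kTRB)
4kTRB = 4 × 1.38×10⁻²³ × 307 × 5.00×10¹ × 9.01×10⁶ = 7.63×10⁻¹² V²
V_n = √(7.63×10⁻¹²) = 2.76×10⁻⁶ V = 2.76 µV

2.76 µV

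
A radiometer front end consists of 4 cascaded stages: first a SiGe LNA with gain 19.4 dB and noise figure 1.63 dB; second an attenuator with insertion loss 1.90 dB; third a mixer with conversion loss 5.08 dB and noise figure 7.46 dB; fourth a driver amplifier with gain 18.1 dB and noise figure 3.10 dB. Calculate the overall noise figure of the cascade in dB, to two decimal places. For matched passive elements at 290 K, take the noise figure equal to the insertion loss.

Convert to linear (a loss of L dB is a gain of −L dB): F_i = 10^(NF_i/10), G_i = 10^(G_i,dB/10)
  Stage 1: F_1 = 10^(1.63/10) = 1.455, G_1 = 10^(19.4/10) = 87.10
  Stage 2: F_2 = 10^(1.90/10) = 1.549, G_2 = 10^(−1.90/10) = 0.6457
  Stage 3: F_3 = 10^(7.46/10) = 5.572, G_3 = 10^(−5.08/10) = 0.3105
  Stage 4: F_4 = 10^(3.10/10) = 2.042, G_4 = 10^(18.1/10) = 64.57
Friis cascade:
  F = 1.455 + (1.549 − 1)/87.10 + (5.572 − 1)/56.23 + (2.042 − 1)/17.46 = 1.603
NF = 10 log₁₀(1.603) = 2.05 dB

2.05 dB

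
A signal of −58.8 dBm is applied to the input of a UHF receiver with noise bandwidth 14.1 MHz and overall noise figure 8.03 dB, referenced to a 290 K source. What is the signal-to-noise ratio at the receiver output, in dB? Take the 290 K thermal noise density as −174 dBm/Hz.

35.7 dB

Noise floor: N = −174 + 10 log₁₀(B) + NF
10 log₁₀(1.41×10⁷) = 71.49 dB
N = −174 + 71.49 + 8.03 = −94.48 dBm
SNR = P_sig − N = −58.8 − (−94.48) = 35.68 dB → 35.7 dB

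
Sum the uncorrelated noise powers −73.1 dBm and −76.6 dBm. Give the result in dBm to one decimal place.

−71.5 dBm

Convert to linear, add, convert back:
P₁ = 4.90×10⁻¹¹ W, P₂ = 2.19×10⁻¹¹ W
P_tot = 7.09×10⁻¹¹ W → 10 log₁₀(P_tot / 10⁻³) = −71.5 dBm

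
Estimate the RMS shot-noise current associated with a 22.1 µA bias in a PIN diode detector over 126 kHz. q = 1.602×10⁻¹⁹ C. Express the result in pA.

I_n = √(2qI·B)
2qI·B = 2 × 1.602×10⁻¹⁹ × 2.21×10⁻⁵ × 1.26×10⁵ = 8.92×10⁻¹⁹ A²
I_n = √(8.92×10⁻¹⁹) = 9.45×10⁻¹⁰ A = 945 pA

945 pA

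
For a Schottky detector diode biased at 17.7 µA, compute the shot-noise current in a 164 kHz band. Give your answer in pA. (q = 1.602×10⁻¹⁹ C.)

I_n = √(2qI·B)
2qI·B = 2 × 1.602×10⁻¹⁹ × 1.77×10⁻⁵ × 1.64×10⁵ = 9.30×10⁻¹⁹ A²
I_n = √(9.30×10⁻¹⁹) = 9.64×10⁻¹⁰ A = 964 pA

964 pA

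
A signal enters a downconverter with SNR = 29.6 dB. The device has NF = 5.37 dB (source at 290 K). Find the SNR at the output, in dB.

24.23 dB

By definition F = SNR_in/SNR_out, so in dB: SNR_out = SNR_in − NF
SNR_out = 29.6 − 5.37 = 24.23 dB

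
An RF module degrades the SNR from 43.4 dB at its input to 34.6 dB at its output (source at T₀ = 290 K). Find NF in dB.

NF (dB) = SNR_in(dB) − SNR_out(dB) when the source is at T₀
NF = 43.4 − 34.6 = 8.8 dB

8.8 dB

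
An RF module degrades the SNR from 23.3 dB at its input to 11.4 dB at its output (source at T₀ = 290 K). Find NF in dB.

11.9 dB

NF (dB) = SNR_in(dB) − SNR_out(dB) when the source is at T₀
NF = 23.3 − 11.4 = 11.9 dB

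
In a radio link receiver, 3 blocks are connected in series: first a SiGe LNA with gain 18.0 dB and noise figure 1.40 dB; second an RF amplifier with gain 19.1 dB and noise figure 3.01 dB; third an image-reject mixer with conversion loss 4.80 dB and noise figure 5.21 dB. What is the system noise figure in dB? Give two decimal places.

Convert to linear (a loss of L dB is a gain of −L dB): F_i = 10^(NF_i/10), G_i = 10^(G_i,dB/10)
  Stage 1: F_1 = 10^(1.40/10) = 1.380, G_1 = 10^(18.0/10) = 63.10
  Stage 2: F_2 = 10^(3.01/10) = 2.000, G_2 = 10^(19.1/10) = 81.28
  Stage 3: F_3 = 10^(5.21/10) = 3.319, G_3 = 10^(−4.80/10) = 0.3311
Friis cascade:
  F = 1.380 + (2.000 − 1)/63.10 + (3.319 − 1)/5129 = 1.397
NF = 10 log₁₀(1.397) = 1.45 dB

1.45 dB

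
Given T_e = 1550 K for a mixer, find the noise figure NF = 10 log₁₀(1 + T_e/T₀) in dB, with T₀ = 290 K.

8.02 dB

F = 1 + T_e/T₀ = 1 + 1550/290 = 6.34483
NF = 10 log₁₀(6.34483) = 8.02 dB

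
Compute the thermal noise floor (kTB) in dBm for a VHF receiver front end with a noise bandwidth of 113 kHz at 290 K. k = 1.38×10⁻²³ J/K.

P_n = kTB = 1.38×10⁻²³ × 290 × 1.13×10⁵ = 4.52×10⁻¹⁶ W
In dBm: 10 log₁₀(4.52×10⁻¹⁶ / 10⁻³) = −123.4 dBm

−123.4 dBm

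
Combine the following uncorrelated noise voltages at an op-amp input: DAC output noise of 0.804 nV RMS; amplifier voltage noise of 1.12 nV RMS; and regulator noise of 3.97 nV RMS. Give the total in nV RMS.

Uncorrelated sources add in power (mean-square): V_tot = √(ΣV_i²)
V_tot = √[(8.04×10⁻¹⁰)² + (1.12×10⁻⁹)² + (3.97×10⁻⁹)²] = 4.20×10⁻⁹ V = 4.20 nV

4.20 nV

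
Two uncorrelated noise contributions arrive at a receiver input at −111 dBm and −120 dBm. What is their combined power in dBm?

Convert to linear, add, convert back:
P₁ = 7.94×10⁻¹⁵ W, P₂ = 1.00×10⁻¹⁵ W
P_tot = 8.94×10⁻¹⁵ W → 10 log₁₀(P_tot / 10⁻³) = −110.5 dBm

−110.5 dBm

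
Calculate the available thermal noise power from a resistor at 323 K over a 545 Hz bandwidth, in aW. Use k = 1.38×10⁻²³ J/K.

P_n = kTB = 1.38×10⁻²³ × 323 × 5.45×10² = 2.43×10⁻¹⁸ W = 2.43 aW

2.43 aW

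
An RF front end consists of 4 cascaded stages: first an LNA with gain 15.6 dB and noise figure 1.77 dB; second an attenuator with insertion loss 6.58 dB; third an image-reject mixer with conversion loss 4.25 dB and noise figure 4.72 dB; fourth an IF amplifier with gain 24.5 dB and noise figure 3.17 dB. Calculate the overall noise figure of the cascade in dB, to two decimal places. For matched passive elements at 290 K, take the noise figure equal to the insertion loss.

Convert to linear (a loss of L dB is a gain of −L dB): F_i = 10^(NF_i/10), G_i = 10^(G_i,dB/10)
  Stage 1: F_1 = 10^(1.77/10) = 1.503, G_1 = 10^(15.6/10) = 36.31
  Stage 2: F_2 = 10^(6.58/10) = 4.550, G_2 = 10^(−6.58/10) = 0.2198
  Stage 3: F_3 = 10^(4.72/10) = 2.965, G_3 = 10^(−4.25/10) = 0.3758
  Stage 4: F_4 = 10^(3.17/10) = 2.075, G_4 = 10^(24.5/10) = 281.8
Friis cascade:
  F = 1.503 + (4.550 − 1)/36.31 + (2.965 − 1)/7.980 + (2.075 − 1)/2.999 = 2.206
NF = 10 log₁₀(2.206) = 3.44 dB

3.44 dB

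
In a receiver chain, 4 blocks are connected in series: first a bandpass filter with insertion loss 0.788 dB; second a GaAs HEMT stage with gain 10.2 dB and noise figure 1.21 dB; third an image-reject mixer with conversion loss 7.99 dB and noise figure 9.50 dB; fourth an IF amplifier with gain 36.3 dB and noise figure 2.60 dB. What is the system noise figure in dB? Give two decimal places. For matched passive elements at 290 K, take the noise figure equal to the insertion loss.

Convert to linear (a loss of L dB is a gain of −L dB): F_i = 10^(NF_i/10), G_i = 10^(G_i,dB/10)
  Stage 1: F_1 = 10^(0.788/10) = 1.199, G_1 = 10^(−0.788/10) = 0.8341
  Stage 2: F_2 = 10^(1.21/10) = 1.321, G_2 = 10^(10.2/10) = 10.47
  Stage 3: F_3 = 10^(9.50/10) = 8.913, G_3 = 10^(−7.99/10) = 0.1589
  Stage 4: F_4 = 10^(2.60/10) = 1.820, G_4 = 10^(36.3/10) = 4266
Friis cascade:
  F = 1.199 + (1.321 − 1)/0.8341 + (8.913 − 1)/8.734 + (1.820 − 1)/1.387 = 3.081
NF = 10 log₁₀(3.081) = 4.89 dB

4.89 dB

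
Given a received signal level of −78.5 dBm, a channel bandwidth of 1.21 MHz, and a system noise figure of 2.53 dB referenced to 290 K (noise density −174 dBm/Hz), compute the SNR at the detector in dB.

32.1 dB

Noise floor: N = −174 + 10 log₁₀(B) + NF
10 log₁₀(1.21×10⁶) = 60.83 dB
N = −174 + 60.83 + 2.53 = −110.64 dBm
SNR = P_sig − N = −78.5 − (−110.64) = 32.14 dB → 32.1 dB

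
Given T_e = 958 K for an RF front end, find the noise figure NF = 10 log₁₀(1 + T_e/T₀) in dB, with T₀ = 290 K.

6.34 dB

F = 1 + T_e/T₀ = 1 + 958/290 = 4.30345
NF = 10 log₁₀(4.30345) = 6.34 dB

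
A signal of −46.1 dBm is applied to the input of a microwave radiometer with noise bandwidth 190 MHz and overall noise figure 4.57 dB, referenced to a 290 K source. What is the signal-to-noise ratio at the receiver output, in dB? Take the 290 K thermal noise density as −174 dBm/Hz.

Noise floor: N = −174 + 10 log₁₀(B) + NF
10 log₁₀(1.90×10⁸) = 82.79 dB
N = −174 + 82.79 + 4.57 = −86.64 dBm
SNR = P_sig − N = −46.1 − (−86.64) = 40.54 dB → 40.5 dB

40.5 dB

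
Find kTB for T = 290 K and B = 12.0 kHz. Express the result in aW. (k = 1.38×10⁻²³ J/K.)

P_n = kTB = 1.38×10⁻²³ × 290 × 1.20×10⁴ = 4.80×10⁻¹⁷ W = 48.0 aW

48.0 aW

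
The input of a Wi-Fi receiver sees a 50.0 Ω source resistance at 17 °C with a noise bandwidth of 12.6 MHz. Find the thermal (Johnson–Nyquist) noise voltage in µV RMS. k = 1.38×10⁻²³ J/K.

3.18 µV

T = 17 °C + 273.15 = 290.15 K
V_n = √(4kTRB)
4kTRB = 4 × 1.38×10⁻²³ × 290.15 × 5.00×10¹ × 1.26×10⁷ = 1.01×10⁻¹¹ V²
V_n = √(1.01×10⁻¹¹) = 3.18×10⁻⁶ V = 3.18 µV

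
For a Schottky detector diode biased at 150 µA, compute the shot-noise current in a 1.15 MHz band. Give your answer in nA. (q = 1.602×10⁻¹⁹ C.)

7.43 nA

I_n = √(2qI·B)
2qI·B = 2 × 1.602×10⁻¹⁹ × 1.50×10⁻⁴ × 1.15×10⁶ = 5.53×10⁻¹⁷ A²
I_n = √(5.53×10⁻¹⁷) = 7.43×10⁻⁹ A = 7.43 nA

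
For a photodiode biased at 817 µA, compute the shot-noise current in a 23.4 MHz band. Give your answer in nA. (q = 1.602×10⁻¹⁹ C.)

I_n = √(2qI·B)
2qI·B = 2 × 1.602×10⁻¹⁹ × 8.17×10⁻⁴ × 2.34×10⁷ = 6.13×10⁻¹⁵ A²
I_n = √(6.13×10⁻¹⁵) = 7.83×10⁻⁸ A = 78.3 nA

78.3 nA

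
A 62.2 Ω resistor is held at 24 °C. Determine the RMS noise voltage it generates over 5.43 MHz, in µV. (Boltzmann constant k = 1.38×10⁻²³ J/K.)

2.35 µV

T = 24 °C + 273.15 = 297.15 K
V_n = √(4kTRB)
4kTRB = 4 × 1.38×10⁻²³ × 297.15 × 6.22×10¹ × 5.43×10⁶ = 5.54×10⁻¹² V²
V_n = √(5.54×10⁻¹²) = 2.35×10⁻⁶ V = 2.35 µV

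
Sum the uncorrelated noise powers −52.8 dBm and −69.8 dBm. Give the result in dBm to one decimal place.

−52.7 dBm

Convert to linear, add, convert back:
P₁ = 5.25×10⁻⁹ W, P₂ = 1.05×10⁻¹⁰ W
P_tot = 5.35×10⁻⁹ W → 10 log₁₀(P_tot / 10⁻³) = −52.7 dBm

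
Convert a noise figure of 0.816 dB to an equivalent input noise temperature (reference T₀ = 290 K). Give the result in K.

59.9 K

F = 10^(0.816/10) = 1.2067
T_e = (F − 1)·T₀ = (1.2067 − 1) × 290 = 59.9 K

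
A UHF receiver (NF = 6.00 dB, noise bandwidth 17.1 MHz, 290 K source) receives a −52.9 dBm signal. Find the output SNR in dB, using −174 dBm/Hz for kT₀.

Noise floor: N = −174 + 10 log₁₀(B) + NF
10 log₁₀(1.71×10⁷) = 72.33 dB
N = −174 + 72.33 + 6.00 = −95.67 dBm
SNR = P_sig − N = −52.9 − (−95.67) = 42.77 dB → 42.8 dB

42.8 dB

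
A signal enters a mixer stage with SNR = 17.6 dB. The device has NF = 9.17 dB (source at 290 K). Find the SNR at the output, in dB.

By definition F = SNR_in/SNR_out, so in dB: SNR_out = SNR_in − NF
SNR_out = 17.6 − 9.17 = 8.43 dB

8.43 dB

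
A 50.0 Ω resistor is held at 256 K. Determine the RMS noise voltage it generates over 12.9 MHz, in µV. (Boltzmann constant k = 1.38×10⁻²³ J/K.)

V_n = √(4kTRB)
4kTRB = 4 × 1.38×10⁻²³ × 256 × 5.00×10¹ × 1.29×10⁷ = 9.11×10⁻¹² V²
V_n = √(9.11×10⁻¹²) = 3.02×10⁻⁶ V = 3.02 µV

3.02 µV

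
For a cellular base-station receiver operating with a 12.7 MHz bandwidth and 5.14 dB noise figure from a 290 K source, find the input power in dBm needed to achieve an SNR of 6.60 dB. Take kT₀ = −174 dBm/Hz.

Sensitivity = −174 + 10 log₁₀(B) + NF + SNR_min
= −174 + 71.04 + 5.14 + 6.60
= −91.22 dBm → −91.2 dBm

−91.2 dBm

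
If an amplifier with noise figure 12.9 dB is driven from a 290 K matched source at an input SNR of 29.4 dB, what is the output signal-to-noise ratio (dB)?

16.5 dB

By definition F = SNR_in/SNR_out, so in dB: SNR_out = SNR_in − NF
SNR_out = 29.4 − 12.9 = 16.5 dB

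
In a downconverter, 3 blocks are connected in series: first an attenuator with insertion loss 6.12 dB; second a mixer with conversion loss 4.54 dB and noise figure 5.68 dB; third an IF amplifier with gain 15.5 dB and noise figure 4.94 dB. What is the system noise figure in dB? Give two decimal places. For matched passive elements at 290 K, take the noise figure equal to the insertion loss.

16.00 dB

Convert to linear (a loss of L dB is a gain of −L dB): F_i = 10^(NF_i/10), G_i = 10^(G_i,dB/10)
  Stage 1: F_1 = 10^(6.12/10) = 4.093, G_1 = 10^(−6.12/10) = 0.2443
  Stage 2: F_2 = 10^(5.68/10) = 3.698, G_2 = 10^(−4.54/10) = 0.3516
  Stage 3: F_3 = 10^(4.94/10) = 3.119, G_3 = 10^(15.5/10) = 35.48
Friis cascade:
  F = 4.093 + (3.698 − 1)/0.2443 + (3.119 − 1)/0.08590 = 39.80
NF = 10 log₁₀(39.80) = 16.00 dB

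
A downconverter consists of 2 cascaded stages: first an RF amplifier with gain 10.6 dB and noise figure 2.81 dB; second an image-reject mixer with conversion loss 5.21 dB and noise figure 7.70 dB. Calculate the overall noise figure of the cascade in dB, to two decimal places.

3.68 dB

Convert to linear (a loss of L dB is a gain of −L dB): F_i = 10^(NF_i/10), G_i = 10^(G_i,dB/10)
  Stage 1: F_1 = 10^(2.81/10) = 1.910, G_1 = 10^(10.6/10) = 11.48
  Stage 2: F_2 = 10^(7.70/10) = 5.888, G_2 = 10^(−5.21/10) = 0.3013
Friis cascade:
  F = 1.910 + (5.888 − 1)/11.48 = 2.336
NF = 10 log₁₀(2.336) = 3.68 dB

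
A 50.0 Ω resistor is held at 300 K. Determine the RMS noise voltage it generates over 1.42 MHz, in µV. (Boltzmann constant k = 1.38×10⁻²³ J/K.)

V_n = √(4kTRB)
4kTRB = 4 × 1.38×10⁻²³ × 300 × 5.00×10¹ × 1.42×10⁶ = 1.18×10⁻¹² V²
V_n = √(1.18×10⁻¹²) = 1.08×10⁻⁶ V = 1.08 µV

1.08 µV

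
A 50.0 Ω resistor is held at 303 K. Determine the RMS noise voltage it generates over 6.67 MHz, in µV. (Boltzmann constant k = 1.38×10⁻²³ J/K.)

2.36 µV

V_n = √(4kTRB)
4kTRB = 4 × 1.38×10⁻²³ × 303 × 5.00×10¹ × 6.67×10⁶ = 5.58×10⁻¹² V²
V_n = √(5.58×10⁻¹²) = 2.36×10⁻⁶ V = 2.36 µV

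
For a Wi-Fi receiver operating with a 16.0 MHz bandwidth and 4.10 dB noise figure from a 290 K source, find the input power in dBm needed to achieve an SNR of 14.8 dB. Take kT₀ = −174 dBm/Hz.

Sensitivity = −174 + 10 log₁₀(B) + NF + SNR_min
= −174 + 72.04 + 4.10 + 14.8
= −83.06 dBm → −83.1 dBm

−83.1 dBm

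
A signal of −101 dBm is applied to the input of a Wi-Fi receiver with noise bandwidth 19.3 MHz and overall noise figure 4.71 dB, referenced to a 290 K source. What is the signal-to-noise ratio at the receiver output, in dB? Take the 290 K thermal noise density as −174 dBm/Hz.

−4.6 dB

Noise floor: N = −174 + 10 log₁₀(B) + NF
10 log₁₀(1.93×10⁷) = 72.86 dB
N = −174 + 72.86 + 4.71 = −96.43 dBm
SNR = P_sig − N = −101 − (−96.43) = −4.57 dB → −4.6 dB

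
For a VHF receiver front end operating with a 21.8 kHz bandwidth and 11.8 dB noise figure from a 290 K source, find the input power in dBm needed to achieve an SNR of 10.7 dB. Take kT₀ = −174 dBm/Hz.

Sensitivity = −174 + 10 log₁₀(B) + NF + SNR_min
= −174 + 43.38 + 11.8 + 10.7
= −108.12 dBm → −108.1 dBm

−108.1 dBm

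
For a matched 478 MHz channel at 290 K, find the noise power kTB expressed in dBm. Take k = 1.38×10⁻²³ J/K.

−87.2 dBm

P_n = kTB = 1.38×10⁻²³ × 290 × 4.78×10⁸ = 1.91×10⁻¹² W
In dBm: 10 log₁₀(1.91×10⁻¹² / 10⁻³) = −87.2 dBm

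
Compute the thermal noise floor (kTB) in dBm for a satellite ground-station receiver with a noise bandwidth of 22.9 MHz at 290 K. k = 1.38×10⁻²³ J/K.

P_n = kTB = 1.38×10⁻²³ × 290 × 2.29×10⁷ = 9.16×10⁻¹⁴ W
In dBm: 10 log₁₀(9.16×10⁻¹⁴ / 10⁻³) = −100.4 dBm

−100.4 dBm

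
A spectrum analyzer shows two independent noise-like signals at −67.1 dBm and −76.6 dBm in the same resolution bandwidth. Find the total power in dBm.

−66.6 dBm

Convert to linear, add, convert back:
P₁ = 1.95×10⁻¹⁰ W, P₂ = 2.19×10⁻¹¹ W
P_tot = 2.17×10⁻¹⁰ W → 10 log₁₀(P_tot / 10⁻³) = −66.6 dBm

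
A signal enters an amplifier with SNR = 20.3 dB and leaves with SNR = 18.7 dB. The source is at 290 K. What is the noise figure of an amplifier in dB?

1.6 dB

NF (dB) = SNR_in(dB) − SNR_out(dB) when the source is at T₀
NF = 20.3 − 18.7 = 1.6 dB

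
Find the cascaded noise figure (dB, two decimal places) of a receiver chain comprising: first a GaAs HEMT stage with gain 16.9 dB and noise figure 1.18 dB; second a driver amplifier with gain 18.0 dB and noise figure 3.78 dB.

1.27 dB

Convert to linear (a loss of L dB is a gain of −L dB): F_i = 10^(NF_i/10), G_i = 10^(G_i,dB/10)
  Stage 1: F_1 = 10^(1.18/10) = 1.312, G_1 = 10^(16.9/10) = 48.98
  Stage 2: F_2 = 10^(3.78/10) = 2.388, G_2 = 10^(18.0/10) = 63.10
Friis cascade:
  F = 1.312 + (2.388 − 1)/48.98 = 1.341
NF = 10 log₁₀(1.341) = 1.27 dB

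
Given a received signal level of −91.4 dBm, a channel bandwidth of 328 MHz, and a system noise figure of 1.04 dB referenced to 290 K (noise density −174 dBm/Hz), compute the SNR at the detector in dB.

Noise floor: N = −174 + 10 log₁₀(B) + NF
10 log₁₀(3.28×10⁸) = 85.16 dB
N = −174 + 85.16 + 1.04 = −87.80 dBm
SNR = P_sig − N = −91.4 − (−87.80) = −3.60 dB → −3.6 dB

−3.6 dB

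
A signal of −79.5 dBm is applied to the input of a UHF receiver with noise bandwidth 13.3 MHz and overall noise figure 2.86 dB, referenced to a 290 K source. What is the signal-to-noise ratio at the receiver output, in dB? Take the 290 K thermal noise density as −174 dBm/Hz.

Noise floor: N = −174 + 10 log₁₀(B) + NF
10 log₁₀(1.33×10⁷) = 71.24 dB
N = −174 + 71.24 + 2.86 = −99.90 dBm
SNR = P_sig − N = −79.5 − (−99.90) = 20.40 dB → 20.4 dB

20.4 dB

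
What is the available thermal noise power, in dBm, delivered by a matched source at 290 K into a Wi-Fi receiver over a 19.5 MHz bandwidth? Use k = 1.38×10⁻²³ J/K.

−101.1 dBm

P_n = kTB = 1.38×10⁻²³ × 290 × 1.95×10⁷ = 7.80×10⁻¹⁴ W
In dBm: 10 log₁₀(7.80×10⁻¹⁴ / 10⁻³) = −101.1 dBm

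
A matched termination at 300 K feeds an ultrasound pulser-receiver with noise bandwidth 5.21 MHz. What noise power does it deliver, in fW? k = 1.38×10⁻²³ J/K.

P_n = kTB = 1.38×10⁻²³ × 300 × 5.21×10⁶ = 2.16×10⁻¹⁴ W = 21.6 fW

21.6 fW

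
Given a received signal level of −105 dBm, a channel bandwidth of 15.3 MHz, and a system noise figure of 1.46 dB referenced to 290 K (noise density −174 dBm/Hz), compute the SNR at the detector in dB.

−4.3 dB

Noise floor: N = −174 + 10 log₁₀(B) + NF
10 log₁₀(1.53×10⁷) = 71.85 dB
N = −174 + 71.85 + 1.46 = −100.69 dBm
SNR = P_sig − N = −105 − (−100.69) = −4.31 dB → −4.3 dB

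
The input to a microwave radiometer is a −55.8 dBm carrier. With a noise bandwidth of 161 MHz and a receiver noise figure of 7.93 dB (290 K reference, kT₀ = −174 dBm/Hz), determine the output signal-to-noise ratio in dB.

Noise floor: N = −174 + 10 log₁₀(B) + NF
10 log₁₀(1.61×10⁸) = 82.07 dB
N = −174 + 82.07 + 7.93 = −84.00 dBm
SNR = P_sig − N = −55.8 − (−84.00) = 28.20 dB → 28.2 dB

28.2 dB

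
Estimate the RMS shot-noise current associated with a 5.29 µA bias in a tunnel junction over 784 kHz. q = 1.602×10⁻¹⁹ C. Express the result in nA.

1.15 nA

I_n = √(2qI·B)
2qI·B = 2 × 1.602×10⁻¹⁹ × 5.29×10⁻⁶ × 7.84×10⁵ = 1.33×10⁻¹⁸ A²
I_n = √(1.33×10⁻¹⁸) = 1.15×10⁻⁹ A = 1.15 nA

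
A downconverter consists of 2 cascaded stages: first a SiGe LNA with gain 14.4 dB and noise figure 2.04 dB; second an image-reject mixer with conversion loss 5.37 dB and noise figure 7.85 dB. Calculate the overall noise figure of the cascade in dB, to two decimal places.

Convert to linear (a loss of L dB is a gain of −L dB): F_i = 10^(NF_i/10), G_i = 10^(G_i,dB/10)
  Stage 1: F_1 = 10^(2.04/10) = 1.600, G_1 = 10^(14.4/10) = 27.54
  Stage 2: F_2 = 10^(7.85/10) = 6.095, G_2 = 10^(−5.37/10) = 0.2904
Friis cascade:
  F = 1.600 + (6.095 − 1)/27.54 = 1.785
NF = 10 log₁₀(1.785) = 2.52 dB

2.52 dB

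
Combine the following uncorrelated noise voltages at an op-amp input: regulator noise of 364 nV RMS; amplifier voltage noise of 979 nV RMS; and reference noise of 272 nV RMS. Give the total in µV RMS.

Uncorrelated sources add in power (mean-square): V_tot = √(ΣV_i²)
V_tot = √[(3.64×10⁻⁷)² + (9.79×10⁻⁷)² + (2.72×10⁻⁷)²] = 1.08×10⁻⁶ V = 1.08 µV

1.08 µV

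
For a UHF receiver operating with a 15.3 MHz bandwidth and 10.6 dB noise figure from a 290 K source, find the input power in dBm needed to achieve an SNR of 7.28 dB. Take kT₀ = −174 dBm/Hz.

Sensitivity = −174 + 10 log₁₀(B) + NF + SNR_min
= −174 + 71.85 + 10.6 + 7.28
= −84.27 dBm → −84.3 dBm

−84.3 dBm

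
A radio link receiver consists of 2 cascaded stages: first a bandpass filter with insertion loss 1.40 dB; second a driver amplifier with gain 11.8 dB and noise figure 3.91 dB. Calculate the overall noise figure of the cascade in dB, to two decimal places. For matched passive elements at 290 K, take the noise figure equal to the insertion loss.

5.31 dB

Convert to linear (a loss of L dB is a gain of −L dB): F_i = 10^(NF_i/10), G_i = 10^(G_i,dB/10)
  Stage 1: F_1 = 10^(1.40/10) = 1.380, G_1 = 10^(−1.40/10) = 0.7244
  Stage 2: F_2 = 10^(3.91/10) = 2.460, G_2 = 10^(11.8/10) = 15.14
Friis cascade:
  F = 1.380 + (2.460 − 1)/0.7244 = 3.396
NF = 10 log₁₀(3.396) = 5.31 dB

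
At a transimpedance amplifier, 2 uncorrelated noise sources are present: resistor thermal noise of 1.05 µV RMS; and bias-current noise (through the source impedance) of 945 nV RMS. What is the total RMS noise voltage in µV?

Uncorrelated sources add in power (mean-square): V_tot = √(ΣV_i²)
V_tot = √[(1.05×10⁻⁶)² + (9.45×10⁻⁷)²] = 1.41×10⁻⁶ V = 1.41 µV

1.41 µV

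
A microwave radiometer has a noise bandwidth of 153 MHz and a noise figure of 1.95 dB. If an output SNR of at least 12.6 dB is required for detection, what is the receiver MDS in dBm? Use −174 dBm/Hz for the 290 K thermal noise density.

−77.6 dBm

Sensitivity = −174 + 10 log₁₀(B) + NF + SNR_min
= −174 + 81.85 + 1.95 + 12.6
= −77.60 dBm → −77.6 dBm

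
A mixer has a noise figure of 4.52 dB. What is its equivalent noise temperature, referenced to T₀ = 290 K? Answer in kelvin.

531 K

F = 10^(4.52/10) = 2.83139
T_e = (F − 1)·T₀ = (2.83139 − 1) × 290 = 531 K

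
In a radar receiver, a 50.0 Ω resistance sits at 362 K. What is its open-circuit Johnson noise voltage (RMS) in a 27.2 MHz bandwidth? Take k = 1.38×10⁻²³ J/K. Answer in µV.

V_n = √(4kTRB)
4kTRB = 4 × 1.38×10⁻²³ × 362 × 5.00×10¹ × 2.72×10⁷ = 2.72×10⁻¹¹ V²
V_n = √(2.72×10⁻¹¹) = 5.21×10⁻⁶ V = 5.21 µV

5.21 µV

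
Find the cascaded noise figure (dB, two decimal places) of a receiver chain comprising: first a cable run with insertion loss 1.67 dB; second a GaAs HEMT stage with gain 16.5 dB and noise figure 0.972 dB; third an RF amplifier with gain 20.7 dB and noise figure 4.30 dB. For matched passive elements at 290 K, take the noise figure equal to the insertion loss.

2.77 dB

Convert to linear (a loss of L dB is a gain of −L dB): F_i = 10^(NF_i/10), G_i = 10^(G_i,dB/10)
  Stage 1: F_1 = 10^(1.67/10) = 1.469, G_1 = 10^(−1.67/10) = 0.6808
  Stage 2: F_2 = 10^(0.972/10) = 1.251, G_2 = 10^(16.5/10) = 44.67
  Stage 3: F_3 = 10^(4.30/10) = 2.692, G_3 = 10^(20.7/10) = 117.5
Friis cascade:
  F = 1.469 + (1.251 − 1)/0.6808 + (2.692 − 1)/30.41 = 1.893
NF = 10 log₁₀(1.893) = 2.77 dB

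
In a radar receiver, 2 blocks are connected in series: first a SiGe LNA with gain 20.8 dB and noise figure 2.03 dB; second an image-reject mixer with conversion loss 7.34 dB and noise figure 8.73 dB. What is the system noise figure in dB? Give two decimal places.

Convert to linear (a loss of L dB is a gain of −L dB): F_i = 10^(NF_i/10), G_i = 10^(G_i,dB/10)
  Stage 1: F_1 = 10^(2.03/10) = 1.596, G_1 = 10^(20.8/10) = 120.2
  Stage 2: F_2 = 10^(8.73/10) = 7.464, G_2 = 10^(−7.34/10) = 0.1845
Friis cascade:
  F = 1.596 + (7.464 − 1)/120.2 = 1.650
NF = 10 log₁₀(1.650) = 2.17 dB

2.17 dB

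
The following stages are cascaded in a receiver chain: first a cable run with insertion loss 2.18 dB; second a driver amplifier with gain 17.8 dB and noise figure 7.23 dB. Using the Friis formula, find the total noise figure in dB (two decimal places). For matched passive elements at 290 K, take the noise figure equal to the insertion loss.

9.41 dB

Convert to linear (a loss of L dB is a gain of −L dB): F_i = 10^(NF_i/10), G_i = 10^(G_i,dB/10)
  Stage 1: F_1 = 10^(2.18/10) = 1.652, G_1 = 10^(−2.18/10) = 0.6053
  Stage 2: F_2 = 10^(7.23/10) = 5.284, G_2 = 10^(17.8/10) = 60.26
Friis cascade:
  F = 1.652 + (5.284 − 1)/0.6053 = 8.730
NF = 10 log₁₀(8.730) = 9.41 dB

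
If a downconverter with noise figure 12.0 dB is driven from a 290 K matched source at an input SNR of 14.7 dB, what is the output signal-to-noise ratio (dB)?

2.7 dB

By definition F = SNR_in/SNR_out, so in dB: SNR_out = SNR_in − NF
SNR_out = 14.7 − 12.0 = 2.7 dB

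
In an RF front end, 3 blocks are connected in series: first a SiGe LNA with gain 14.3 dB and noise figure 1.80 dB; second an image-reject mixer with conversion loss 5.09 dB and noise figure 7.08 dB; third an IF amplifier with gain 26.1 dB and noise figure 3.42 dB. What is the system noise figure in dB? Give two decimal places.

Convert to linear (a loss of L dB is a gain of −L dB): F_i = 10^(NF_i/10), G_i = 10^(G_i,dB/10)
  Stage 1: F_1 = 10^(1.80/10) = 1.514, G_1 = 10^(14.3/10) = 26.92
  Stage 2: F_2 = 10^(7.08/10) = 5.105, G_2 = 10^(−5.09/10) = 0.3097
  Stage 3: F_3 = 10^(3.42/10) = 2.198, G_3 = 10^(26.1/10) = 407.4
Friis cascade:
  F = 1.514 + (5.105 − 1)/26.92 + (2.198 − 1)/8.337 = 1.810
NF = 10 log₁₀(1.810) = 2.58 dB

2.58 dB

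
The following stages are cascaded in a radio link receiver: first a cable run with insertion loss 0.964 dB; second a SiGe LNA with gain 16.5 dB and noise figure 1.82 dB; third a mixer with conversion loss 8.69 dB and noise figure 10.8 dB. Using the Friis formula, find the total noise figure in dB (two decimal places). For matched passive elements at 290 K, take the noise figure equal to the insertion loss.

Convert to linear (a loss of L dB is a gain of −L dB): F_i = 10^(NF_i/10), G_i = 10^(G_i,dB/10)
  Stage 1: F_1 = 10^(0.964/10) = 1.249, G_1 = 10^(−0.964/10) = 0.8009
  Stage 2: F_2 = 10^(1.82/10) = 1.521, G_2 = 10^(16.5/10) = 44.67
  Stage 3: F_3 = 10^(10.8/10) = 12.02, G_3 = 10^(−8.69/10) = 0.1352
Friis cascade:
  F = 1.249 + (1.521 − 1)/0.8009 + (12.02 − 1)/35.78 = 2.207
NF = 10 log₁₀(2.207) = 3.44 dB

3.44 dB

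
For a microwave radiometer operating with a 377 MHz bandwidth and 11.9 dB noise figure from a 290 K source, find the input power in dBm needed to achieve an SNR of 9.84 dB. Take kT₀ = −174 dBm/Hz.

−66.5 dBm

Sensitivity = −174 + 10 log₁₀(B) + NF + SNR_min
= −174 + 85.76 + 11.9 + 9.84
= −66.50 dBm → −66.5 dBm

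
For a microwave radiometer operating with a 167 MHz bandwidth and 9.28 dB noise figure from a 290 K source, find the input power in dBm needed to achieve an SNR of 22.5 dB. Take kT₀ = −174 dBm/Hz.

Sensitivity = −174 + 10 log₁₀(B) + NF + SNR_min
= −174 + 82.23 + 9.28 + 22.5
= −59.99 dBm → −60.0 dBm

−60.0 dBm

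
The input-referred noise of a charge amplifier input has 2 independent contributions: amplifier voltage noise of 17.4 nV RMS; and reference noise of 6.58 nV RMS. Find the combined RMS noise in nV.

Uncorrelated sources add in power (mean-square): V_tot = √(ΣV_i²)
V_tot = √[(1.74×10⁻⁸)² + (6.58×10⁻⁹)²] = 1.86×10⁻⁸ V = 18.6 nV

18.6 nV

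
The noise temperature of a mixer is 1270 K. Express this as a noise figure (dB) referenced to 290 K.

F = 1 + T_e/T₀ = 1 + 1270/290 = 5.37931
NF = 10 log₁₀(5.37931) = 7.31 dB

7.31 dB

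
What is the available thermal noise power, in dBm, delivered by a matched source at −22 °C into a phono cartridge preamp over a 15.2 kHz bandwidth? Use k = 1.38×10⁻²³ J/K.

T = −22 °C + 273.15 = 251.15 K
P_n = kTB = 1.38×10⁻²³ × 251.15 × 1.52×10⁴ = 5.27×10⁻¹⁷ W
In dBm: 10 log₁₀(5.27×10⁻¹⁷ / 10⁻³) = −132.8 dBm

−132.8 dBm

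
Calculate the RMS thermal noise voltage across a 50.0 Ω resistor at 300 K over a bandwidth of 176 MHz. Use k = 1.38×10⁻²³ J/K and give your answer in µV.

V_n = √(4kTRB)
4kTRB = 4 × 1.38×10⁻²³ × 300 × 5.00×10¹ × 1.76×10⁸ = 1.46×10⁻¹⁰ V²
V_n = √(1.46×10⁻¹⁰) = 1.21×10⁻⁵ V = 12.1 µV

12.1 µV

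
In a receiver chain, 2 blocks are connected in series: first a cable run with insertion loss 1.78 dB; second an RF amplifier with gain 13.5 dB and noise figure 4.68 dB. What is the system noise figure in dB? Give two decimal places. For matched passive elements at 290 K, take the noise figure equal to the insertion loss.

Convert to linear (a loss of L dB is a gain of −L dB): F_i = 10^(NF_i/10), G_i = 10^(G_i,dB/10)
  Stage 1: F_1 = 10^(1.78/10) = 1.507, G_1 = 10^(−1.78/10) = 0.6637
  Stage 2: F_2 = 10^(4.68/10) = 2.938, G_2 = 10^(13.5/10) = 22.39
Friis cascade:
  F = 1.507 + (2.938 − 1)/0.6637 = 4.426
NF = 10 log₁₀(4.426) = 6.46 dB

6.46 dB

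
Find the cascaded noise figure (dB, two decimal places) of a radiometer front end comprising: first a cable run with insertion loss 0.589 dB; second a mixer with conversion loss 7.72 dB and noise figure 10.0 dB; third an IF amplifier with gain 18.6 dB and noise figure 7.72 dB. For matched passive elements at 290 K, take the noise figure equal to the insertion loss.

16.51 dB

Convert to linear (a loss of L dB is a gain of −L dB): F_i = 10^(NF_i/10), G_i = 10^(G_i,dB/10)
  Stage 1: F_1 = 10^(0.589/10) = 1.145, G_1 = 10^(−0.589/10) = 0.8732
  Stage 2: F_2 = 10^(10.0/10) = 10.00, G_2 = 10^(−7.72/10) = 0.1690
  Stage 3: F_3 = 10^(7.72/10) = 5.916, G_3 = 10^(18.6/10) = 72.44
Friis cascade:
  F = 1.145 + (10.00 − 1)/0.8732 + (5.916 − 1)/0.1476 = 44.76
NF = 10 log₁₀(44.76) = 16.51 dB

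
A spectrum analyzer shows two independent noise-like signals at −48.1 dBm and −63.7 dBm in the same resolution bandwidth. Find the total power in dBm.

Convert to linear, add, convert back:
P₁ = 1.55×10⁻⁸ W, P₂ = 4.27×10⁻¹⁰ W
P_tot = 1.59×10⁻⁸ W → 10 log₁₀(P_tot / 10⁻³) = −48.0 dBm

−48.0 dBm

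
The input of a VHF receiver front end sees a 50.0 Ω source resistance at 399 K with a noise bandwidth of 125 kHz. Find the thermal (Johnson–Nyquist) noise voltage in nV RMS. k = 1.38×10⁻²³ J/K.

V_n = √(4kTRB)
4kTRB = 4 × 1.38×10⁻²³ × 399 × 5.00×10¹ × 1.25×10⁵ = 1.38×10⁻¹³ V²
V_n = √(1.38×10⁻¹³) = 3.71×10⁻⁷ V = 371 nV

371 nV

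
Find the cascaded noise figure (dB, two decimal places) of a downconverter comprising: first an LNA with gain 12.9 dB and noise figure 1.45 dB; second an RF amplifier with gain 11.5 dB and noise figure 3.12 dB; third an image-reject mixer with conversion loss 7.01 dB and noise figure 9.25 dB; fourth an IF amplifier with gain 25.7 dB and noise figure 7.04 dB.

Convert to linear (a loss of L dB is a gain of −L dB): F_i = 10^(NF_i/10), G_i = 10^(G_i,dB/10)
  Stage 1: F_1 = 10^(1.45/10) = 1.396, G_1 = 10^(12.9/10) = 19.50
  Stage 2: F_2 = 10^(3.12/10) = 2.051, G_2 = 10^(11.5/10) = 14.13
  Stage 3: F_3 = 10^(9.25/10) = 8.414, G_3 = 10^(−7.01/10) = 0.1991
  Stage 4: F_4 = 10^(7.04/10) = 5.058, G_4 = 10^(25.7/10) = 371.5
Friis cascade:
  F = 1.396 + (2.051 − 1)/19.50 + (8.414 − 1)/275.4 + (5.058 − 1)/54.83 = 1.551
NF = 10 log₁₀(1.551) = 1.91 dB

1.91 dB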